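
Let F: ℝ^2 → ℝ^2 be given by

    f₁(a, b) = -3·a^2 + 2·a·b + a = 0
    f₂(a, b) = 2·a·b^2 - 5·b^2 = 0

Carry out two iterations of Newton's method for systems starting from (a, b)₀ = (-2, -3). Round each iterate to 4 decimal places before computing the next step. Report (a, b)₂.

(-0.4615, -1.0587)

At (-2, -3): F = (-2.0000, -81.0000).
Jacobian J = [[-6·a + 2·b + 1, 2·a], [2·b^2, 4·a·b - 10·b]].
At the point, J = [[7.0000, -4.0000], [18.0000, 54.0000]] (det J = 450.0000).
Solving J·Δ = −F gives Δ = (0.9600, 1.1800).
Then the next iterate is (a, b)₁ = (-1.0400, -1.8200).
Round to (-1.0400, -1.8200) and repeat: F = (-0.4992, -23.451792), J = [[3.6000, -2.0800], [6.6248, 25.7712]].
Δ = (0.5785, 0.7613), so (a, b)₂ = (-0.4615, -1.0587).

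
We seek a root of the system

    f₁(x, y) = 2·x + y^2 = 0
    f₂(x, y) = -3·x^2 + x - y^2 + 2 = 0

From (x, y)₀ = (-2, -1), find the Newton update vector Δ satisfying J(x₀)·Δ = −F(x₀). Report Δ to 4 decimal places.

(1.0667, -0.4333)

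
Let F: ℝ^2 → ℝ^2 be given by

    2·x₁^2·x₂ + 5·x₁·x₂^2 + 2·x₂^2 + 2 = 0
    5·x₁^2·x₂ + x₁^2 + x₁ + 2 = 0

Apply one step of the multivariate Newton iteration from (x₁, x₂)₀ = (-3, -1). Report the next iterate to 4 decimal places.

(-2.0358, -0.7134)

At (-3, -1): F = (-29.0000, -37.0000).
Jacobian J = [[4·x₁·x₂ + 5·x₂^2, 2·x₁^2 + 10·x₁·x₂ + 4·x₂], [10·x₁·x₂ + 2·x₁ + 1, 5·x₁^2]].
At the point, J = [[17.0000, 44.0000], [25.0000, 45.0000]] (det J = -335.0000).
Solving J·Δ = −F gives Δ = (0.9642, 0.2866).
Then the next iterate is (x₁, x₂)₁ = (-2.0358, -0.7134).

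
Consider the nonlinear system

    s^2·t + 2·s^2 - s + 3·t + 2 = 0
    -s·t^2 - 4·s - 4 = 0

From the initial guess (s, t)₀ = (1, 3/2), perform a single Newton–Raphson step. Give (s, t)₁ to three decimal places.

(-1.000, 2.250)

At (1, 3/2): F = (9.000, -10.250).
Jacobian J = [[2·s·t + 4·s - 1, s^2 + 3], [-t^2 - 4, -2·s·t]].
At the point, J = [[6.000, 4.000], [-6.250, -3.000]] (det J = 7.000).
Solving J·Δ = −F gives Δ = (-2.000, 0.750).
Then the next iterate is (s, t)₁ = (-1.000, 2.250).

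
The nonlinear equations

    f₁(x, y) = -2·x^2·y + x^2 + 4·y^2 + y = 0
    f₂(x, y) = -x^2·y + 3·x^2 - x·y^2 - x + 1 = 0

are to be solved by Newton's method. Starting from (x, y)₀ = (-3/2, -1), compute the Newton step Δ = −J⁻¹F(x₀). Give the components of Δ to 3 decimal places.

(0.864, 0.171)

At (-3/2, -1): F = (9.750, 13.000).
Jacobian J = [[-4·x·y + 2·x, -2·x^2 + 8·y + 1], [-2·x·y + 6·x - y^2 - 1, -x^2 - 2·x·y]].
At the point, J = [[-9.000, -11.500], [-14.000, -5.250]] (det J = -113.750).
Solving J·Δ = −F gives Δ = (0.864, 0.171).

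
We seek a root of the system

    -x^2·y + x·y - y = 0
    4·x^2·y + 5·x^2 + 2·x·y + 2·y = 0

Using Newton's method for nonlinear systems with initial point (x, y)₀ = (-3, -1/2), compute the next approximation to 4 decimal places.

(-1.3705, -0.4387)

At (-3, -1/2): F = (6.5000, 29.0000).
Jacobian J = [[-2·x·y + y, -x^2 + x - 1], [8·x·y + 10·x + 2·y, 4·x^2 + 2·x + 2]].
At the point, J = [[-3.5000, -13.0000], [-19.0000, 32.0000]] (det J = -359.0000).
Solving J·Δ = −F gives Δ = (1.6295, 0.0613).
Then the next iterate is (x, y)₁ = (-1.3705, -0.4387).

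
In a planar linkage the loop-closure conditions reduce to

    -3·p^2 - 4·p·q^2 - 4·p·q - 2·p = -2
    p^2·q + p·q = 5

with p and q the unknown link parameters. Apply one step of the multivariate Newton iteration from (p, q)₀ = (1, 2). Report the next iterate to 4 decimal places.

(2.3214, -1.4643)

At (1, 2): F = (-27.0000, -1.0000).
Jacobian J = [[-6·p - 4·q^2 - 4·q - 2, -8·p·q - 4·p], [2·p·q + q, p^2 + p]].
At the point, J = [[-32.0000, -20.0000], [6.0000, 2.0000]] (det J = 56.0000).
Solving J·Δ = −F gives Δ = (1.3214, -3.4643).
Then the next iterate is (p, q)₁ = (2.3214, -1.4643).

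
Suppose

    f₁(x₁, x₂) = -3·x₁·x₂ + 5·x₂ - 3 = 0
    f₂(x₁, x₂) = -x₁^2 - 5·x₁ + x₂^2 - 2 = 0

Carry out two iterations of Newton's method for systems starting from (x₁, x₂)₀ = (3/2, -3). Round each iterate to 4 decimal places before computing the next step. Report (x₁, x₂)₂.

At (3/2, -3): F = (-4.5000, -2.7500).
Jacobian J = [[-3·x₂, -3·x₁ + 5], [-2·x₁ - 5, 2·x₂]].
At the point, J = [[9.0000, 0.5000], [-8.0000, -6.0000]] (det J = -50.0000).
Solving J·Δ = −F gives Δ = (0.5675, -1.2150).
Then the next iterate is (x₁, x₂)₁ = (2.0675, -4.2150).
Round to (2.0675, -4.2150) and repeat: F = (2.068537, 1.154169), J = [[12.6450, -1.2025], [-9.1350, -8.4300]].
Δ = (-0.1365, 0.2848), so (x₁, x₂)₂ = (1.9310, -3.9302).

(1.9310, -3.9302)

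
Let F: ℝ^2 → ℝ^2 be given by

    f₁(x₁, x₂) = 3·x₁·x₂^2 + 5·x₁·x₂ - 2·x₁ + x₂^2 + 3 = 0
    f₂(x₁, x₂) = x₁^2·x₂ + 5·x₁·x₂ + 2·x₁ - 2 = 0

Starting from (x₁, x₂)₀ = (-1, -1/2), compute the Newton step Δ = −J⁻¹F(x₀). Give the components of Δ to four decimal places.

(2.0606, -0.2424)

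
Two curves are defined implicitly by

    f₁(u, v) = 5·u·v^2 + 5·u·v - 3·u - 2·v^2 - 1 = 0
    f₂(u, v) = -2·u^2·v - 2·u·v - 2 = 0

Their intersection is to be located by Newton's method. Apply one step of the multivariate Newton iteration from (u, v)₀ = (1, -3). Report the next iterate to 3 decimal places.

(0.222, -4.000)

At (1, -3): F = (8.000, 10.000).
Jacobian J = [[5·v^2 + 5·v - 3, 10·u·v + 5·u - 4·v], [-4·u·v - 2·v, -2·u^2 - 2·u]].
At the point, J = [[27.000, -13.000], [18.000, -4.000]] (det J = 126.000).
Solving J·Δ = −F gives Δ = (-0.778, -1.000).
Then the next iterate is (u, v)₁ = (0.222, -4.000).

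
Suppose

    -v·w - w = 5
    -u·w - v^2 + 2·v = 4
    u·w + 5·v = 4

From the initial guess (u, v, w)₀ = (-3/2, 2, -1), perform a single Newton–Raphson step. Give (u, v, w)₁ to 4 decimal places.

At (-3/2, 2, -1): F = (-2.0000, -5.5000, 7.5000).
Jacobian J = [[0, -w, -v - 1], [-w, -2·v + 2, -u], [w, 5, u]].
At the point, J = [[0.0000, 1.0000, -3.0000], [1.0000, -2.0000, 1.5000], [-1.0000, 5.0000, -1.5000]] (det J = -9.0000).
Solving J·Δ = −F gives Δ = (5.5000, -0.6667, -0.8889).
Then the next iterate is (u, v, w)₁ = (4.0000, 1.3333, -1.8889).

(4.0000, 1.3333, -1.8889)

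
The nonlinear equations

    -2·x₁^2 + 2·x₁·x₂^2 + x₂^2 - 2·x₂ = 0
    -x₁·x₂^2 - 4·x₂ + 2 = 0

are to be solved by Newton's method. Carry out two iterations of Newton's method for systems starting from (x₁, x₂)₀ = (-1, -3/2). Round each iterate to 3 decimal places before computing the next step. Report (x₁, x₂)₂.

At (-1, -3/2): F = (-1.250, 10.250).
Jacobian J = [[-4·x₁ + 2·x₂^2, 4·x₁·x₂ + 2·x₂ - 2], [-x₂^2, -2·x₁·x₂ - 4]].
At the point, J = [[8.500, 1.000], [-2.250, -7.000]] (det J = -57.250).
Solving J·Δ = −F gives Δ = (-0.026, 1.473).
Then the next iterate is (x₁, x₂)₁ = (-1.026, -0.027).
Round to (-1.026, -0.027) and repeat: F = (-2.05212, 2.10875), J = [[4.10546, -1.94319], [-0.00073, -4.05540]].
Δ = (0.746, 0.520), so (x₁, x₂)₂ = (-0.280, 0.493).

(-0.280, 0.493)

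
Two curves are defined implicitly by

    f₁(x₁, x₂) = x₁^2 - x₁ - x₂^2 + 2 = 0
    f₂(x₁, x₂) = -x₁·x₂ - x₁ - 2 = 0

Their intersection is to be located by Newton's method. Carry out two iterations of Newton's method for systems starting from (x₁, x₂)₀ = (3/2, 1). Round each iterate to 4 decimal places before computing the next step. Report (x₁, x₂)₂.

(0.4557, 8.2671)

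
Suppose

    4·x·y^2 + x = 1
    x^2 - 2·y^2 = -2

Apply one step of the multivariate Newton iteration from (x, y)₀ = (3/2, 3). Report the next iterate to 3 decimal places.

At (3/2, 3): F = (54.500, -13.750).
Jacobian J = [[4·y^2 + 1, 8·x·y], [2·x, -4·y]].
At the point, J = [[37.000, 36.000], [3.000, -12.000]] (det J = -552.000).
Solving J·Δ = −F gives Δ = (-0.288, -1.218).
Then the next iterate is (x, y)₁ = (1.212, 1.782).

(1.212, 1.782)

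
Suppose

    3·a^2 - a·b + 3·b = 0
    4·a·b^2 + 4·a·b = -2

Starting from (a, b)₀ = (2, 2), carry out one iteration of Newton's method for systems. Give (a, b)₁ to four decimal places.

At (2, 2): F = (14.0000, 50.0000).
Jacobian J = [[6·a - b, -a + 3], [4·b^2 + 4·b, 8·a·b + 4·a]].
At the point, J = [[10.0000, 1.0000], [24.0000, 40.0000]] (det J = 376.0000).
Solving J·Δ = −F gives Δ = (-1.3564, -0.4362).
Then the next iterate is (a, b)₁ = (0.6436, 1.5638).

(0.6436, 1.5638)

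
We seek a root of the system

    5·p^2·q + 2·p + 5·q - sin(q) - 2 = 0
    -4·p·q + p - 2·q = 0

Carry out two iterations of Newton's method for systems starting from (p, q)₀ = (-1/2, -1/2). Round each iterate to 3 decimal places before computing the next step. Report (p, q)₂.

At (-1/2, -1/2): F = (-5.64557, -0.500).
Jacobian J = [[10·p·q + 2, 5·p^2 - cos(q) + 5], [-4·q + 1, -4·p - 2]].
At the point, J = [[4.500, 5.37242], [3.000, 0.000]] (det J = -16.11725).
Solving J·Δ = −F gives Δ = (0.167, 0.911).
Then the next iterate is (p, q)₁ = (-0.333, 0.411).
Round to (-0.333, 0.411) and repeat: F = (-0.78265, -0.60755), J = [[0.63137, 4.63772], [-0.644, -0.668]].
Δ = (-1.302, 0.346), so (p, q)₂ = (-1.635, 0.757).

(-1.635, 0.757)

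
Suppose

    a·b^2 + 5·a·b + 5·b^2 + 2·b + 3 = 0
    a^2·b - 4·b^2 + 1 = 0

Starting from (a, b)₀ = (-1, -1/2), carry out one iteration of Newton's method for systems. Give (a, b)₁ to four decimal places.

At (-1, -1/2): F = (5.5000, -0.5000).
Jacobian J = [[b^2 + 5·b, 2·a·b + 5·a + 10·b + 2], [2·a·b, a^2 - 8·b]].
At the point, J = [[-2.2500, -7.0000], [1.0000, 5.0000]] (det J = -4.2500).
Solving J·Δ = −F gives Δ = (5.6471, -1.0294).
Then the next iterate is (a, b)₁ = (4.6471, -1.5294).

(4.6471, -1.5294)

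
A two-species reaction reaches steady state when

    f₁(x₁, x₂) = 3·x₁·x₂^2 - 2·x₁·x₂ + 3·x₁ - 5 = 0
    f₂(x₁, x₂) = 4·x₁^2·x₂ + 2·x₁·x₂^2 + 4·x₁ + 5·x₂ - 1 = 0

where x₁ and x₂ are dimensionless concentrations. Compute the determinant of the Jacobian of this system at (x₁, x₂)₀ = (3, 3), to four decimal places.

J = [[3·x₂^2 - 2·x₂ + 3, 6·x₁·x₂ - 2·x₁], [8·x₁·x₂ + 2·x₂^2 + 4, 4·x₁^2 + 4·x₁·x₂ + 5]].
At the point, J = [[24.0000, 48.0000], [94.0000, 77.0000]].
det J = -2664.0000.

-2664.0000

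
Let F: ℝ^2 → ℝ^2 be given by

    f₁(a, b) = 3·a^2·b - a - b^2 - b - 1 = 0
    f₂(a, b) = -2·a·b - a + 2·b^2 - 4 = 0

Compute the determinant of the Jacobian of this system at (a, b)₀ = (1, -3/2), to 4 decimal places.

70.0000

J = [[6·a·b - 1, 3·a^2 - 2·b - 1], [-2·b - 1, -2·a + 4·b]].
At the point, J = [[-10.0000, 5.0000], [2.0000, -8.0000]].
det J = 70.0000.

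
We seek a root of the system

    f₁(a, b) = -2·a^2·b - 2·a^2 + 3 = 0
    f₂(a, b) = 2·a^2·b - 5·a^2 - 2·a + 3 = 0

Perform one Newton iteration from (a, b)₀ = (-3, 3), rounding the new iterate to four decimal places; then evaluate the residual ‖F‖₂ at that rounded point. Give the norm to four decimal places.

19.4700

At (-3, 3): F = (-69.0000, 18.0000).
Jacobian J = [[-4·a·b - 4·a, -2·a^2], [4·a·b - 10·a - 2, 2·a^2]].
At the point, J = [[48.0000, -18.0000], [-8.0000, 18.0000]] (det J = 720.0000).
Solving J·Δ = −F gives Δ = (1.2750, -0.4333).
Then the next iterate is (a, b)₁ = (-1.7250, 2.5667).
Re-evaluating at (-1.7250, 2.5667): F = (-18.226323, 6.846948), so ‖F‖₂ = 19.4700.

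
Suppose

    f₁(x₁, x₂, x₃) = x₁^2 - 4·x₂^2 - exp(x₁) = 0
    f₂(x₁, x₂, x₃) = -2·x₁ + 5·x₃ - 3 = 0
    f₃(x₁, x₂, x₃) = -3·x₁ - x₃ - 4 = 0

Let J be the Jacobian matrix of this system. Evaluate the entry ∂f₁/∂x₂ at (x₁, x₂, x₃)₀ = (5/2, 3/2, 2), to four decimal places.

-12.0000

∂f₁/∂x₂ = -8·x₂.
At (5/2, 3/2, 2) this is -12.0000.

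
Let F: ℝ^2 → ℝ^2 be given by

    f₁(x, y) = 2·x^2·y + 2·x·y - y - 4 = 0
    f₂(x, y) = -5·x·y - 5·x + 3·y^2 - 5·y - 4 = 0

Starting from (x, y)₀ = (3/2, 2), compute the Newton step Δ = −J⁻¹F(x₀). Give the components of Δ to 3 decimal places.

(-1.729, 2.872)

At (3/2, 2): F = (9.000, -24.500).
Jacobian J = [[4·x·y + 2·y, 2·x^2 + 2·x - 1], [-5·y - 5, -5·x + 6·y - 5]].
At the point, J = [[16.000, 6.500], [-15.000, -0.500]] (det J = 89.500).
Solving J·Δ = −F gives Δ = (-1.729, 2.872).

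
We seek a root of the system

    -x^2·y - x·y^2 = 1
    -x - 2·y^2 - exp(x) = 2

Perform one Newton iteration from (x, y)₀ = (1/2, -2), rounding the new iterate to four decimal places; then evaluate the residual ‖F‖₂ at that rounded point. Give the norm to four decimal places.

4.9416

At (1/2, -2): F = (-2.5000, -12.148721).
Jacobian J = [[-2·x·y - y^2, -x^2 - 2·x·y], [-exp(x) - 1, -4·y]].
At the point, J = [[-2.0000, 1.7500], [-2.648721, 8.0000]] (det J = -11.364738).
Solving J·Δ = −F gives Δ = (0.1109, 1.5553).
Then the next iterate is (x, y)₁ = (0.6109, -0.4447).
Re-evaluating at (0.6109, -0.4447): F = (-0.954849, -4.848505), so ‖F‖₂ = 4.9416.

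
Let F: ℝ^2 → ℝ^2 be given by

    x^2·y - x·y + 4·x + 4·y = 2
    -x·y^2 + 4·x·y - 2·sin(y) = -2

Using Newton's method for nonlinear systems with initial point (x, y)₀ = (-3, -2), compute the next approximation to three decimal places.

At (-3, -2): F = (-46.000, 39.81859).
Jacobian J = [[2·x·y - y + 4, x^2 - x + 4], [-y^2 + 4·y, -2·x·y + 4·x - 2·cos(y)]].
At the point, J = [[18.000, 16.000], [-12.000, -23.16771]] (det J = -225.01871).
Solving J·Δ = −F gives Δ = (1.905, 0.732).
Then the next iterate is (x, y)₁ = (-1.095, -1.268).

(-1.095, -1.268)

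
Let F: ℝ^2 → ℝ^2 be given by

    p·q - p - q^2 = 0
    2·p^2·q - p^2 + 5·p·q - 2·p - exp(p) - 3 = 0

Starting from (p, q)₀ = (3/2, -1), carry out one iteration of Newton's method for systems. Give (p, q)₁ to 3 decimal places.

(0.691, -0.319)

At (3/2, -1): F = (-4.000, -24.73169).
Jacobian J = [[q - 1, p - 2·q], [4·p·q - 2·p + 5·q - exp(p) - 2, 2·p^2 + 5·p]].
At the point, J = [[-2.000, 3.500], [-20.48169, 12.000]] (det J = 47.68591).
Solving J·Δ = −F gives Δ = (-0.809, 0.681).
Then the next iterate is (p, q)₁ = (0.691, -0.319).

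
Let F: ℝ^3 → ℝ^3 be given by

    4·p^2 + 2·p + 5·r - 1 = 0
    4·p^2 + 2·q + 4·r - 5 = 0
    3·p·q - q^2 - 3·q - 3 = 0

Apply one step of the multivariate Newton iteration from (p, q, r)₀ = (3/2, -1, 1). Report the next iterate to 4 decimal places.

At (3/2, -1, 1): F = (16.0000, 6.0000, -5.5000).
Jacobian J = [[8·p + 2, 0, 5], [8·p, 2, 4], [3·q, 3·p - 2·q - 3, 0]].
At the point, J = [[14.0000, 0.0000, 5.0000], [12.0000, 2.0000, 4.0000], [-3.0000, 3.5000, 0.0000]] (det J = 44.0000).
Solving J·Δ = −F gives Δ = (1.4545, 2.8182, -7.2727).
Then the next iterate is (p, q, r)₁ = (2.9545, 1.8182, -6.2727).

(2.9545, 1.8182, -6.2727)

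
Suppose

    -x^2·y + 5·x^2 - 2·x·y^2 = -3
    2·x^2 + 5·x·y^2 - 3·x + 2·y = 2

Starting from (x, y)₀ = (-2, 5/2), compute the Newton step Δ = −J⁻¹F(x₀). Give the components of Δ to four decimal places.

At (-2, 5/2): F = (38.0000, -45.5000).
Jacobian J = [[-2·x·y + 10·x - 2·y^2, -x^2 - 4·x·y], [4·x + 5·y^2 - 3, 10·x·y + 2]].
At the point, J = [[-22.5000, 16.0000], [20.2500, -48.0000]] (det J = 756.0000).
Solving J·Δ = −F gives Δ = (1.4497, -0.3363).

(1.4497, -0.3363)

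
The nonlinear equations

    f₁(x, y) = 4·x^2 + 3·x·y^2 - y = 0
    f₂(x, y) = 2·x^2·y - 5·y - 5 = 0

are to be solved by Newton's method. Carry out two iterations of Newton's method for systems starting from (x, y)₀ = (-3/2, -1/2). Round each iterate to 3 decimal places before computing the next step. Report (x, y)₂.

(1.455, 1.442)

At (-3/2, -1/2): F = (8.375, -4.750).
Jacobian J = [[8·x + 3·y^2, 6·x·y - 1], [4·x·y, 2·x^2 - 5]].
At the point, J = [[-11.250, 3.500], [3.000, -0.500]] (det J = -4.875).
Solving J·Δ = −F gives Δ = (2.551, 5.808).
Then the next iterate is (x, y)₁ = (1.051, 5.308).
Round to (1.051, 5.308) and repeat: F = (87.94575, -19.81356), J = [[92.93259, 32.47225], [22.31483, -2.79080]].
Δ = (0.404, -3.866), so (x, y)₂ = (1.455, 1.442).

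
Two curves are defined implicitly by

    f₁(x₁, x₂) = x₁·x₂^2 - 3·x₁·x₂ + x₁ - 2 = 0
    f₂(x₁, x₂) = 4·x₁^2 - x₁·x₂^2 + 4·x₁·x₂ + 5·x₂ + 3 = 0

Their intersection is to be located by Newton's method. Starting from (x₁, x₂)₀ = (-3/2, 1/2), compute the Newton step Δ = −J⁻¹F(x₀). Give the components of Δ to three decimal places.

(1.190, 0.641)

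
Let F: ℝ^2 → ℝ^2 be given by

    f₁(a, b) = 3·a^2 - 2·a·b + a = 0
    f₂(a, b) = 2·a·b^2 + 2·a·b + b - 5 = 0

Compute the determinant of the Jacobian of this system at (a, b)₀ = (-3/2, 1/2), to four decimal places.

J = [[6·a - 2·b + 1, -2·a], [2·b^2 + 2·b, 4·a·b + 2·a + 1]].
At the point, J = [[-9.0000, 3.0000], [1.5000, -5.0000]].
det J = 40.5000.

40.5000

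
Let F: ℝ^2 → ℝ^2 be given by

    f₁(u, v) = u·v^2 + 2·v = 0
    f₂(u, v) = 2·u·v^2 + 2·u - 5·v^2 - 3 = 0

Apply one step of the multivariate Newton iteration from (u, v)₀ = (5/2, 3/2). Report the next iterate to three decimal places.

At (5/2, 3/2): F = (8.625, 2.000).
Jacobian J = [[v^2, 2·u·v + 2], [2·v^2 + 2, 4·u·v - 10·v]].
At the point, J = [[2.250, 9.500], [6.500, 0.000]] (det J = -61.750).
Solving J·Δ = −F gives Δ = (-0.308, -0.835).
Then the next iterate is (u, v)₁ = (2.192, 0.665).

(2.192, 0.665)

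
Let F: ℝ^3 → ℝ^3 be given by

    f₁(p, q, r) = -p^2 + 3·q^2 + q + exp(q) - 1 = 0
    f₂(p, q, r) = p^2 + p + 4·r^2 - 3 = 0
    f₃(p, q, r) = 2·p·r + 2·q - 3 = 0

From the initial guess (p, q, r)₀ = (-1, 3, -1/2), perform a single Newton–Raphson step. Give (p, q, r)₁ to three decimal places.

At (-1, 3, -1/2): F = (48.08554, -2.000, 4.000).
Jacobian J = [[-2·p, 6·q + exp(q) + 1, 0], [2·p + 1, 0, 8·r], [2·r, 2, 2·p]].
At the point, J = [[2.000, 39.08554, 0.000], [-1.000, 0.000, -4.000], [-1.000, 2.000, -2.000]] (det J = 94.17107).
Solving J·Δ = −F gives Δ = (4.216, -1.446, -1.554).
Then the next iterate is (p, q, r)₁ = (3.216, 1.554, -2.054).

(3.216, 1.554, -2.054)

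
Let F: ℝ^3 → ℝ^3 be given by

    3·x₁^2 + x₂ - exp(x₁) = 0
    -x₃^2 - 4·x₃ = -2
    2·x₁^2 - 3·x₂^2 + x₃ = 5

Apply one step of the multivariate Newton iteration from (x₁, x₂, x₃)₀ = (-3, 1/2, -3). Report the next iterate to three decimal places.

(-1.653, -2.638, -5.500)

At (-3, 1/2, -3): F = (27.45021, 5.000, 9.250).
Jacobian J = [[6·x₁ - exp(x₁), 1, 0], [0, 0, -2·x₃ - 4], [4·x₁, -6·x₂, 1]].
At the point, J = [[-18.04979, 1.000, 0.000], [0.000, 0.000, 2.000], [-12.000, -3.000, 1.000]] (det J = -132.29872).
Solving J·Δ = −F gives Δ = (1.347, -3.138, -2.500).
Then the next iterate is (x₁, x₂, x₃)₁ = (-1.653, -2.638, -5.500).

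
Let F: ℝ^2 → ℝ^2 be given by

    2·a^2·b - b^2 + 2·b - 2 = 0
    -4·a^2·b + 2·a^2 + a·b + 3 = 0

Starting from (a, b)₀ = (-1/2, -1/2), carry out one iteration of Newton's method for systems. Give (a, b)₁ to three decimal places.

(0.175, 0.307)

At (-1/2, -1/2): F = (-3.500, 4.250).
Jacobian J = [[4·a·b, 2·a^2 - 2·b + 2], [-8·a·b + 4·a + b, -4·a^2 + a]].
At the point, J = [[1.000, 3.500], [-4.500, -1.500]] (det J = 14.250).
Solving J·Δ = −F gives Δ = (0.675, 0.807).
Then the next iterate is (a, b)₁ = (0.175, 0.307).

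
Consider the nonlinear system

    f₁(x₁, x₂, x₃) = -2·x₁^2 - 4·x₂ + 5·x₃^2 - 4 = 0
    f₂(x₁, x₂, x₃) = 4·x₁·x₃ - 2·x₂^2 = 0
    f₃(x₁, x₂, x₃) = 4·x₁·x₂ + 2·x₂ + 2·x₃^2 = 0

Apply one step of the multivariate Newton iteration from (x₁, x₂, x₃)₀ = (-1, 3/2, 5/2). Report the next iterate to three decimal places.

At (-1, 3/2, 5/2): F = (19.250, -14.500, 9.500).
Jacobian J = [[-4·x₁, -4, 10·x₃], [4·x₃, -4·x₂, 4·x₁], [4·x₂, 4·x₁ + 2, 4·x₃]].
At the point, J = [[4.000, -4.000, 25.000], [10.000, -6.000, -4.000], [6.000, -2.000, 10.000]] (det J = 624.000).
Solving J·Δ = −F gives Δ = (-0.662, -2.780, -1.109).
Then the next iterate is (x₁, x₂, x₃)₁ = (-1.662, -1.280, 1.391).

(-1.662, -1.280, 1.391)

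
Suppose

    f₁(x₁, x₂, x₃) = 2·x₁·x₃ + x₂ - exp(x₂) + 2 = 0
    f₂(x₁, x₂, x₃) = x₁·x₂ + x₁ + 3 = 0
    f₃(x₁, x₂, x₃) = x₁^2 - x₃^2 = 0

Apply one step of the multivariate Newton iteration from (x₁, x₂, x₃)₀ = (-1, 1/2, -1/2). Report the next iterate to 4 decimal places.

At (-1, 1/2, -1/2): F = (1.851279, 1.5000, 0.7500).
Jacobian J = [[2·x₃, -exp(x₂) + 1, 2·x₁], [x₂ + 1, x₁, 0], [2·x₁, 0, -2·x₃]].
At the point, J = [[-1.0000, -0.648721, -2.0000], [1.5000, -1.0000, 0.0000], [-2.0000, 0.0000, 1.0000]] (det J = 5.973082).
Solving J·Δ = −F gives Δ = (0.3982, 2.0972, 0.0463).
Then the next iterate is (x₁, x₂, x₃)₁ = (-0.6018, 2.5972, -0.4537).

(-0.6018, 2.5972, -0.4537)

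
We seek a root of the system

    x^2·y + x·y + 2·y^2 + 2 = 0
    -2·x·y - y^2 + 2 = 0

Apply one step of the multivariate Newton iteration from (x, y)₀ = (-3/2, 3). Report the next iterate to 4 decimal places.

At (-3/2, 3): F = (22.2500, 2.0000).
Jacobian J = [[2·x·y + y, x^2 + x + 4·y], [-2·y, -2·x - 2·y]].
At the point, J = [[-6.0000, 12.7500], [-6.0000, -3.0000]] (det J = 94.5000).
Solving J·Δ = −F gives Δ = (0.9762, -1.2857).
Then the next iterate is (x, y)₁ = (-0.5238, 1.7143).

(-0.5238, 1.7143)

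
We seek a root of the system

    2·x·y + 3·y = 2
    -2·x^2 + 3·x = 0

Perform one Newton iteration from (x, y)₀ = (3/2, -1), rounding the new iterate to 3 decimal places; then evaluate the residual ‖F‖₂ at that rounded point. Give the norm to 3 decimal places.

At (3/2, -1): F = (-8.000, 0.000).
Jacobian J = [[2·y, 2·x + 3], [-4·x + 3, 0]].
At the point, J = [[-2.000, 6.000], [-3.000, 0.000]] (det J = 18.000).
Solving J·Δ = −F gives Δ = (0.000, 1.333).
Then the next iterate is (x, y)₁ = (1.500, 0.333).
Re-evaluating at (1.500, 0.333): F = (-0.002, 0.000), so ‖F‖₂ = 0.002.

0.002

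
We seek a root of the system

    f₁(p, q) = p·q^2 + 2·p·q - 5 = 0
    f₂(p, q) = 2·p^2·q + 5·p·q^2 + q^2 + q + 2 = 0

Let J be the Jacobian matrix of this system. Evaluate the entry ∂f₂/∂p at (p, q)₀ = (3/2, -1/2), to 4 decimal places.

-1.7500

∂f₂/∂p = 4·p·q + 5·q^2.
At (3/2, -1/2) this is -1.7500.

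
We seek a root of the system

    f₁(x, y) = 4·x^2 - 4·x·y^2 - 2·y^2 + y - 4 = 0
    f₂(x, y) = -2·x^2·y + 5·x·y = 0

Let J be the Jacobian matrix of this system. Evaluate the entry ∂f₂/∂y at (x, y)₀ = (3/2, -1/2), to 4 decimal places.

∂f₂/∂y = -2·x^2 + 5·x.
At (3/2, -1/2) this is 3.0000.

3.0000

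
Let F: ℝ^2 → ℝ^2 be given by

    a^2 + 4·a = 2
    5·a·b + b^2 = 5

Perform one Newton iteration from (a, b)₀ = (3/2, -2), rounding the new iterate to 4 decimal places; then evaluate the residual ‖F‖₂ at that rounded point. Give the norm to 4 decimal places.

5.0016

At (3/2, -2): F = (6.2500, -16.0000).
Jacobian J = [[2·a + 4, 0], [5·b, 5·a + 2·b]].
At the point, J = [[7.0000, 0.0000], [-10.0000, 3.5000]] (det J = 24.5000).
Solving J·Δ = −F gives Δ = (-0.8929, 2.0204).
Then the next iterate is (a, b)₁ = (0.6071, 0.0204).
Re-evaluating at (0.6071, 0.0204): F = (0.796970, -4.937660), so ‖F‖₂ = 5.0016.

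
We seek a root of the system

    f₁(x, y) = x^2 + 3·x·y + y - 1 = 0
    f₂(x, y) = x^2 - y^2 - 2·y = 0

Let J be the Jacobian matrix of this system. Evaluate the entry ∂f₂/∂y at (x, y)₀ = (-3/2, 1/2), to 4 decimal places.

∂f₂/∂y = -2·y - 2.
At (-3/2, 1/2) this is -3.0000.

-3.0000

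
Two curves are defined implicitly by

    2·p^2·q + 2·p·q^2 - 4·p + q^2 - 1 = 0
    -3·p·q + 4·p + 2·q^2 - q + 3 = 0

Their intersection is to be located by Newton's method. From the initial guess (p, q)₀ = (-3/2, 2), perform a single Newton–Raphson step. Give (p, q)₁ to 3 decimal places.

(-0.379, 1.152)

At (-3/2, 2): F = (6.000, 12.000).
Jacobian J = [[4·p·q + 2·q^2 - 4, 2·p^2 + 4·p·q + 2·q], [-3·q + 4, -3·p + 4·q - 1]].
At the point, J = [[-8.000, -3.500], [-2.000, 11.500]] (det J = -99.000).
Solving J·Δ = −F gives Δ = (1.121, -0.848).
Then the next iterate is (p, q)₁ = (-0.379, 1.152).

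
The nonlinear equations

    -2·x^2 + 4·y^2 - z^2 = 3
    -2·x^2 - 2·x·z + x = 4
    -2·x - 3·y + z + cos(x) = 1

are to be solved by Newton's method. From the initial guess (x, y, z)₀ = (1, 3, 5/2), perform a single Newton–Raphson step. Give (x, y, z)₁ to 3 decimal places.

(-0.599, 1.993, 3.896)

At (1, 3, 5/2): F = (24.750, -10.000, -8.95970).
Jacobian J = [[-4·x, 8·y, -2·z], [-4·x - 2·z + 1, 0, -2·x], [-sin(x) - 2, -3, 1]].
At the point, J = [[-4.000, 24.000, -5.000], [-8.000, 0.000, -2.000], [-2.84147, -3.000, 1.000]] (det J = 232.39061).
Solving J·Δ = −F gives Δ = (-1.599, -1.007, 1.396).
Then the next iterate is (x, y, z)₁ = (-0.599, 1.993, 3.896).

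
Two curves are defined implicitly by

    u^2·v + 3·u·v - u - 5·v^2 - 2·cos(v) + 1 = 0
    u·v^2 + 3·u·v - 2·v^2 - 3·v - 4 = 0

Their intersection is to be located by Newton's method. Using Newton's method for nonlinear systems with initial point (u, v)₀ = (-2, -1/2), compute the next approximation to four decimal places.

At (-2, -1/2): F = (0.994835, -0.5000).
Jacobian J = [[2·u·v + 3·v - 1, u^2 + 3·u - 10·v + 2·sin(v)], [v^2 + 3·v, 2·u·v + 3·u - 4·v - 3]].
At the point, J = [[-0.5000, 2.041149], [-1.2500, -5.0000]] (det J = 5.051436).
Solving J·Δ = −F gives Δ = (0.7827, -0.2957).
Then the next iterate is (u, v)₁ = (-1.2173, -0.7957).

(-1.2173, -0.7957)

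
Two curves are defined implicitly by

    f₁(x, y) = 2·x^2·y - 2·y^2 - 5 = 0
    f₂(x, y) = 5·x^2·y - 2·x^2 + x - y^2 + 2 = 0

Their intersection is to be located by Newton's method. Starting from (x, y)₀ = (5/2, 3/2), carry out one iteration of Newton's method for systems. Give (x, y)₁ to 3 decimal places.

(2.403, 0.302)

At (5/2, 3/2): F = (9.250, 36.625).
Jacobian J = [[4·x·y, 2·x^2 - 4·y], [10·x·y - 4·x + 1, 5·x^2 - 2·y]].
At the point, J = [[15.000, 6.500], [28.500, 28.250]] (det J = 238.500).
Solving J·Δ = −F gives Δ = (-0.097, -1.198).
Then the next iterate is (x, y)₁ = (2.403, 0.302).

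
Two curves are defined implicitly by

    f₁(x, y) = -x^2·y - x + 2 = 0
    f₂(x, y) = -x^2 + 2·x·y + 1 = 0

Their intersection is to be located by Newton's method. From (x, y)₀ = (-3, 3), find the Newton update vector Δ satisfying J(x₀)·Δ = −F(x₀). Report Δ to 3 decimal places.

(17.000, 29.667)

At (-3, 3): F = (-22.000, -26.000).
Jacobian J = [[-2·x·y - 1, -x^2], [-2·x + 2·y, 2·x]].
At the point, J = [[17.000, -9.000], [12.000, -6.000]] (det J = 6.000).
Solving J·Δ = −F gives Δ = (17.000, 29.667).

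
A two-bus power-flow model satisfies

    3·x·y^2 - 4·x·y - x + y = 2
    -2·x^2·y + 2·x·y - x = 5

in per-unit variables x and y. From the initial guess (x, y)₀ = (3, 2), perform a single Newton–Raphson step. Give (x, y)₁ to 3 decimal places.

At (3, 2): F = (9.000, -32.000).
Jacobian J = [[3·y^2 - 4·y - 1, 6·x·y - 4·x + 1], [-4·x·y + 2·y - 1, -2·x^2 + 2·x]].
At the point, J = [[3.000, 25.000], [-21.000, -12.000]] (det J = 489.000).
Solving J·Δ = −F gives Δ = (-1.415, -0.190).
Then the next iterate is (x, y)₁ = (1.585, 1.810).

(1.585, 1.810)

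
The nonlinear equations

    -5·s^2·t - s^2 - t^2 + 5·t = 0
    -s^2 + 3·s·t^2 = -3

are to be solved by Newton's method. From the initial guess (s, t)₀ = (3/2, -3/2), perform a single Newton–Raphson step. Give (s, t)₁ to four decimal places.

(1.3786, -0.7282)

At (3/2, -3/2): F = (4.8750, 10.8750).
Jacobian J = [[-10·s·t - 2·s, -5·s^2 - 2·t + 5], [-2·s + 3·t^2, 6·s·t]].
At the point, J = [[19.5000, -3.2500], [3.7500, -13.5000]] (det J = -251.0625).
Solving J·Δ = −F gives Δ = (-0.1214, 0.7718).
Then the next iterate is (s, t)₁ = (1.3786, -0.7282).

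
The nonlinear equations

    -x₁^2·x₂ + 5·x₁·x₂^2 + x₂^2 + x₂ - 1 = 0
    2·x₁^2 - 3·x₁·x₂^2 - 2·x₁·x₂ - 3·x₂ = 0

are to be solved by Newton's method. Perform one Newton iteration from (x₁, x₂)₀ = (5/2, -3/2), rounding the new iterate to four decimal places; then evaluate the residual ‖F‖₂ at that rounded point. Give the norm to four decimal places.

At (5/2, -3/2): F = (37.2500, 7.6250).
Jacobian J = [[-2·x₁·x₂ + 5·x₂^2, -x₁^2 + 10·x₁·x₂ + 2·x₂ + 1], [4·x₁ - 3·x₂^2 - 2·x₂, -6·x₁·x₂ - 2·x₁ - 3]].
At the point, J = [[18.7500, -45.7500], [6.2500, 14.5000]] (det J = 557.8125).
Solving J·Δ = −F gives Δ = (-1.5937, 0.1611).
Then the next iterate is (x₁, x₂)₁ = (0.9063, -1.3389).
Re-evaluating at (0.9063, -1.3389): F = (8.676906, 3.212305), so ‖F‖₂ = 9.2524.

9.2524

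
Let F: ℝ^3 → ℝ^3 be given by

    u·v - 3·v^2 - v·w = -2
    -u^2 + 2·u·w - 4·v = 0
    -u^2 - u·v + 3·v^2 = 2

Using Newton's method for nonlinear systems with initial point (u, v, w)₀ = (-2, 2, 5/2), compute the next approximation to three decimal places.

(3.500, 0.500, 10.875)

At (-2, 2, 5/2): F = (-19.000, -22.000, 10.000).
Jacobian J = [[v, u - 6·v - w, -v], [-2·u + 2·w, -4, 2·u], [-2·u - v, -u + 6·v, 0]].
At the point, J = [[2.000, -16.500, -2.000], [9.000, -4.000, -4.000], [2.000, 14.000, 0.000]] (det J = -24.000).
Solving J·Δ = −F gives Δ = (5.500, -1.500, 8.375).
Then the next iterate is (u, v, w)₁ = (3.500, 0.500, 10.875).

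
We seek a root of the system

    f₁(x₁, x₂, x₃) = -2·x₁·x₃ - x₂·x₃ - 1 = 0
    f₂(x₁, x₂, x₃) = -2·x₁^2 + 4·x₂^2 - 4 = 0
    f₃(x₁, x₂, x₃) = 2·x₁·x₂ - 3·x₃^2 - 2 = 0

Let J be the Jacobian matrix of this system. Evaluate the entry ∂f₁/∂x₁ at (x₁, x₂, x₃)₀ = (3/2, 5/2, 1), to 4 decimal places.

-2.0000

∂f₁/∂x₁ = -2·x₃.
At (3/2, 5/2, 1) this is -2.0000.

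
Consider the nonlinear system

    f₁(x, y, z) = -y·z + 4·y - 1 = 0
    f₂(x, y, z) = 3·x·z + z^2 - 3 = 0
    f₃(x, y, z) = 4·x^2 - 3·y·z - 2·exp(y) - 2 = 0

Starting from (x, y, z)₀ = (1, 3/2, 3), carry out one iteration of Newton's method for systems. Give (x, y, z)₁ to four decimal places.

(-0.0376, 0.0563, 2.3709)

At (1, 3/2, 3): F = (0.5000, 15.0000, -20.463378).
Jacobian J = [[0, -z + 4, -y], [3·z, 0, 3·x + 2·z], [8·x, -3·z - 2·exp(y), -3·y]].
At the point, J = [[0.0000, 1.0000, -1.5000], [9.0000, 0.0000, 9.0000], [8.0000, -17.963378, -4.5000]] (det J = 355.005605).
Solving J·Δ = −F gives Δ = (-1.0376, -1.4437, -0.6291).
Then the next iterate is (x, y, z)₁ = (-0.0376, 0.0563, 2.3709).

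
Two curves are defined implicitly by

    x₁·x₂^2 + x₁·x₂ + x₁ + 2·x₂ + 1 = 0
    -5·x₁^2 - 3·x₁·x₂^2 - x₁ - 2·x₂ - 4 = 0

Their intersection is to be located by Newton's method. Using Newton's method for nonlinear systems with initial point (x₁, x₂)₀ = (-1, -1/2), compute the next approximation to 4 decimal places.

At (-1, -1/2): F = (-0.7500, -6.2500).
Jacobian J = [[x₂^2 + x₂ + 1, 2·x₁·x₂ + x₁ + 2], [-10·x₁ - 3·x₂^2 - 1, -6·x₁·x₂ - 2]].
At the point, J = [[0.7500, 2.0000], [8.2500, -5.0000]] (det J = -20.2500).
Solving J·Δ = −F gives Δ = (0.8025, 0.0741).
Then the next iterate is (x₁, x₂)₁ = (-0.1975, -0.4259).

(-0.1975, -0.4259)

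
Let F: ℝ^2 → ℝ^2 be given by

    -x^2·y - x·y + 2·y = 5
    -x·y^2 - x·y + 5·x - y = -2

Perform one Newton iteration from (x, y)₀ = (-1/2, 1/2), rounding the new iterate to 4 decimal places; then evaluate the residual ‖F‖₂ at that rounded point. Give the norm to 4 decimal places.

At (-1/2, 1/2): F = (-3.8750, -0.6250).
Jacobian J = [[-2·x·y - y, -x^2 - x + 2], [-y^2 - y + 5, -2·x·y - x - 1]].
At the point, J = [[0.0000, 2.2500], [4.2500, 0.0000]] (det J = -9.5625).
Solving J·Δ = −F gives Δ = (0.1471, 1.7222).
Then the next iterate is (x, y)₁ = (-0.3529, 2.2222).
Re-evaluating at (-0.3529, 2.2222): F = (-0.048135, 0.540196), so ‖F‖₂ = 0.5423.

0.5423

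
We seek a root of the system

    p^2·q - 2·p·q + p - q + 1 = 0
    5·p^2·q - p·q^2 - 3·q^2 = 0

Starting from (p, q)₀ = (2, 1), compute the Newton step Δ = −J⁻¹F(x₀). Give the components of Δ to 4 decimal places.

At (2, 1): F = (2.0000, 15.0000).
Jacobian J = [[2·p·q - 2·q + 1, p^2 - 2·p - 1], [10·p·q - q^2, 5·p^2 - 2·p·q - 6·q]].
At the point, J = [[3.0000, -1.0000], [19.0000, 10.0000]] (det J = 49.0000).
Solving J·Δ = −F gives Δ = (-0.7143, -0.1429).

(-0.7143, -0.1429)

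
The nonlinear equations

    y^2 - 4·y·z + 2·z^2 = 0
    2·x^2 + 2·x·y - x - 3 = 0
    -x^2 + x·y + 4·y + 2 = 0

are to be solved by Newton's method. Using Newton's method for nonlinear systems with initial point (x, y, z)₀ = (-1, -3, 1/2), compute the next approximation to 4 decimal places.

At (-1, -3, 1/2): F = (15.5000, 6.0000, -8.0000).
Jacobian J = [[0, 2·y - 4·z, -4·y + 4·z], [4·x + 2·y - 1, 2·x, 0], [-2·x + y, x + 4, 0]].
At the point, J = [[0.0000, -8.0000, 14.0000], [-11.0000, -2.0000, 0.0000], [-1.0000, 3.0000, 0.0000]] (det J = -490.0000).
Solving J·Δ = −F gives Δ = (0.0571, 2.6857, 0.4276).
Then the next iterate is (x, y, z)₁ = (-0.9429, -0.3143, 0.9276).

(-0.9429, -0.3143, 0.9276)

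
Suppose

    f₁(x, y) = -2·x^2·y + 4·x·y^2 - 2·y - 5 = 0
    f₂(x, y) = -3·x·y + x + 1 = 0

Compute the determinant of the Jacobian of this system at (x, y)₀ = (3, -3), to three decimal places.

272.000

J = [[-4·x·y + 4·y^2, -2·x^2 + 8·x·y - 2], [-3·y + 1, -3·x]].
At the point, J = [[72.000, -92.000], [10.000, -9.000]].
det J = 272.000.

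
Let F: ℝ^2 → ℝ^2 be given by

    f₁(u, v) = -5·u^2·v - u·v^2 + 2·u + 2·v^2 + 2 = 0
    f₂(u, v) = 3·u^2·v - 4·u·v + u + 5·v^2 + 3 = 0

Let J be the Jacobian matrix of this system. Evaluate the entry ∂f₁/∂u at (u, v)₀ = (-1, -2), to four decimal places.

∂f₁/∂u = -10·u·v - v^2 + 2.
At (-1, -2) this is -22.0000.

-22.0000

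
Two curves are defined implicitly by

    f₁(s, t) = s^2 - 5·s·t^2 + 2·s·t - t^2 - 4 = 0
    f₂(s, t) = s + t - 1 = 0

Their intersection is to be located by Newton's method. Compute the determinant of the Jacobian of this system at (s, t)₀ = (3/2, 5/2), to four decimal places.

16.2500

J = [[2·s - 5·t^2 + 2·t, -10·s·t + 2·s - 2·t], [1, 1]].
At the point, J = [[-23.2500, -39.5000], [1.0000, 1.0000]].
det J = 16.2500.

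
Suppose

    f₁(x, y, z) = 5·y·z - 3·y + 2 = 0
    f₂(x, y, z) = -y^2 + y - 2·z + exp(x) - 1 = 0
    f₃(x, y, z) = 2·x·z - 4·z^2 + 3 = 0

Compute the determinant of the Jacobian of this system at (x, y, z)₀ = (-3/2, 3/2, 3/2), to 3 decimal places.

J = [[0, 5·z - 3, 5·y], [exp(x), -2·y + 1, -2], [2·z, 0, 2·x - 8·z]].
At the point, J = [[0.000, 4.500, 7.500], [0.22313, -2.000, -2.000], [3.000, 0.000, -15.000]].
det J = 33.061.

33.061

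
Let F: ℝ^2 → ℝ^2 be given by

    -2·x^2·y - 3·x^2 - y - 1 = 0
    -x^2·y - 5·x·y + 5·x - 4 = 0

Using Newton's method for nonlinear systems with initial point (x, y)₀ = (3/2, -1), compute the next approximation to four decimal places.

(0.5589, -0.8958)

At (3/2, -1): F = (-2.2500, 13.2500).
Jacobian J = [[-4·x·y - 6·x, -2·x^2 - 1], [-2·x·y - 5·y + 5, -x^2 - 5·x]].
At the point, J = [[-3.0000, -5.5000], [13.0000, -9.7500]] (det J = 100.7500).
Solving J·Δ = −F gives Δ = (-0.9411, 0.1042).
Then the next iterate is (x, y)₁ = (0.5589, -0.8958).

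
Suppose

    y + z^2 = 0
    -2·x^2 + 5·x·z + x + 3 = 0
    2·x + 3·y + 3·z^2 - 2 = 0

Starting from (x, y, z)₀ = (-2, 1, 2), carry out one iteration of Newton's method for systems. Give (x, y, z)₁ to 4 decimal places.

(1.0000, -16.0000, 5.0000)

At (-2, 1, 2): F = (5.0000, -27.0000, 9.0000).
Jacobian J = [[0, 1, 2·z], [-4·x + 5·z + 1, 0, 5·x], [2, 3, 6·z]].
At the point, J = [[0.0000, 1.0000, 4.0000], [19.0000, 0.0000, -10.0000], [2.0000, 3.0000, 12.0000]] (det J = -20.0000).
Solving J·Δ = −F gives Δ = (3.0000, -17.0000, 3.0000).
Then the next iterate is (x, y, z)₁ = (1.0000, -16.0000, 5.0000).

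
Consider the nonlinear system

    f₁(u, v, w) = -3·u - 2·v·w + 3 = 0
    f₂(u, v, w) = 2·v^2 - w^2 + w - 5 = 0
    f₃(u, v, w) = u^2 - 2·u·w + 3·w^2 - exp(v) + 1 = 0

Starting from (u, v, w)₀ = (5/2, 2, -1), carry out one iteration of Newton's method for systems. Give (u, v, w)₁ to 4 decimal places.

At (5/2, 2, -1): F = (-0.5000, 1.0000, 7.860944).
Jacobian J = [[-3, -2·w, -2·v], [0, 4·v, -2·w + 1], [2·u - 2·w, -exp(v), -2·u + 6·w]].
At the point, J = [[-3.0000, 2.0000, -4.0000], [0.0000, 8.0000, 3.0000], [7.0000, -7.389056, -11.0000]] (det J = 463.498495).
Solving J·Δ = −F gives Δ = (-0.8267, -0.2616, 0.3643).
Then the next iterate is (u, v, w)₁ = (1.6733, 1.7384, -0.6357).

(1.6733, 1.7384, -0.6357)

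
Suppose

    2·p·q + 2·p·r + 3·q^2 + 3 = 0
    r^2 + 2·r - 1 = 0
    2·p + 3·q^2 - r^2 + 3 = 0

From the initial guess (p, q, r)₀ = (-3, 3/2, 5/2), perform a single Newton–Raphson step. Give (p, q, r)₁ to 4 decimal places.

At (-3, 3/2, 5/2): F = (-14.2500, 10.2500, -2.5000).
Jacobian J = [[2·q + 2·r, 2·p + 6·q, 2·p], [0, 0, 2·r + 2], [2, 6·q, -2·r]].
At the point, J = [[8.0000, 3.0000, -6.0000], [0.0000, 0.0000, 7.0000], [2.0000, 9.0000, -5.0000]] (det J = -462.0000).
Solving J·Δ = −F gives Δ = (0.9643, -0.7500, -1.4643).
Then the next iterate is (p, q, r)₁ = (-2.0357, 0.7500, 1.0357).

(-2.0357, 0.7500, 1.0357)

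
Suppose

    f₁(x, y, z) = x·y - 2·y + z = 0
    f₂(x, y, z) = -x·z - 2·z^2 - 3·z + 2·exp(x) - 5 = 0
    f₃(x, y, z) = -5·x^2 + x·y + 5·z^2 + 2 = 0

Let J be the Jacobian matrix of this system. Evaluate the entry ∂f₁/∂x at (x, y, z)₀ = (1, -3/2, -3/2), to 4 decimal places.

∂f₁/∂x = y.
At (1, -3/2, -3/2) this is -1.5000.

-1.5000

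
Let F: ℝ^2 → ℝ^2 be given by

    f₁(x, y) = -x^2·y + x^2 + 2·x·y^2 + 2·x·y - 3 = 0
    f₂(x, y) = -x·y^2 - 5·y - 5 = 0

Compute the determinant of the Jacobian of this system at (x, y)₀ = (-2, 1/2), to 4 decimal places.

J = [[-2·x·y + 2·x + 2·y^2 + 2·y, -x^2 + 4·x·y + 2·x], [-y^2, -2·x·y - 5]].
At the point, J = [[-0.5000, -12.0000], [-0.2500, -3.0000]].
det J = -1.5000.

-1.5000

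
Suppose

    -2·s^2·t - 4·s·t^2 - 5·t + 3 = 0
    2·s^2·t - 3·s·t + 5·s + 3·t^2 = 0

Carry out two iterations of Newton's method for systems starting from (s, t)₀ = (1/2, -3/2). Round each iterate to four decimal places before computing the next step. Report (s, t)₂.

At (1/2, -3/2): F = (6.7500, 10.7500).
Jacobian J = [[-4·s·t - 4·t^2, -2·s^2 - 8·s·t - 5], [4·s·t - 3·t + 5, 2·s^2 - 3·s + 6·t]].
At the point, J = [[-6.0000, 0.5000], [6.5000, -10.0000]] (det J = 56.7500).
Solving J·Δ = −F gives Δ = (1.2841, 1.9097).
Then the next iterate is (s, t)₁ = (1.7841, 0.4097).
Round to (1.7841, 0.4097) and repeat: F = (-2.854535, 9.839386), J = [[-3.595199, -17.213592], [6.694683, 3.471926]].
Δ = (-1.5518, 0.1583), so (s, t)₂ = (0.2323, 0.5680).

(0.2323, 0.5680)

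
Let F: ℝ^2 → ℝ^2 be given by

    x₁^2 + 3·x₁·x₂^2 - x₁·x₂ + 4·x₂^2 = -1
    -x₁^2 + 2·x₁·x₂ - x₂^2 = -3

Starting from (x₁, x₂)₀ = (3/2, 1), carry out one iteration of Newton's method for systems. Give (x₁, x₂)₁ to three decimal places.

(3.079, -0.171)

At (3/2, 1): F = (10.250, 2.750).
Jacobian J = [[2·x₁ + 3·x₂^2 - x₂, 6·x₁·x₂ - x₁ + 8·x₂], [-2·x₁ + 2·x₂, 2·x₁ - 2·x₂]].
At the point, J = [[5.000, 15.500], [-1.000, 1.000]] (det J = 20.500).
Solving J·Δ = −F gives Δ = (1.579, -1.171).
Then the next iterate is (x₁, x₂)₁ = (3.079, -0.171).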